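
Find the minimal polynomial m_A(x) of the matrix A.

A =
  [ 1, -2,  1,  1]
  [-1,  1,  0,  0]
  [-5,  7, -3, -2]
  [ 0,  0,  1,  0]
x^4 + x^3

The characteristic polynomial is χ_A(x) = x^3*(x + 1), so the eigenvalues are known. The minimal polynomial is
  m_A(x) = Π_λ (x − λ)^{k_λ}
where k_λ is the size of the *largest* Jordan block for λ (equivalently, the smallest k with (A − λI)^k v = 0 for every generalised eigenvector v of λ).

  λ = -1: largest Jordan block has size 1, contributing (x + 1)
  λ = 0: largest Jordan block has size 3, contributing (x − 0)^3

So m_A(x) = x^3*(x + 1) = x^4 + x^3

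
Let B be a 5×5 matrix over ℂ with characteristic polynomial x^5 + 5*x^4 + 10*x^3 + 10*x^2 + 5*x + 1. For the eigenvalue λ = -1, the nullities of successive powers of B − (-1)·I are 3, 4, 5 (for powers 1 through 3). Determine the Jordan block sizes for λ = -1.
Block sizes for λ = -1: [3, 1, 1]

From the dimensions of kernels of powers, the number of Jordan blocks of size at least j is d_j − d_{j−1} where d_j = dim ker(N^j) (with d_0 = 0). Computing the differences gives [3, 1, 1].
The number of blocks of size exactly k is (#blocks of size ≥ k) − (#blocks of size ≥ k + 1), so the partition is: 2 block(s) of size 1, 1 block(s) of size 3.
In nonincreasing order the block sizes are [3, 1, 1].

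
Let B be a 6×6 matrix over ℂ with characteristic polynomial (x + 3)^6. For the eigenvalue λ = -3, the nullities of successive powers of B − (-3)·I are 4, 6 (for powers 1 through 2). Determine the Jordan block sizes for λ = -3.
Block sizes for λ = -3: [2, 2, 1, 1]

From the dimensions of kernels of powers, the number of Jordan blocks of size at least j is d_j − d_{j−1} where d_j = dim ker(N^j) (with d_0 = 0). Computing the differences gives [4, 2].
The number of blocks of size exactly k is (#blocks of size ≥ k) − (#blocks of size ≥ k + 1), so the partition is: 2 block(s) of size 1, 2 block(s) of size 2.
In nonincreasing order the block sizes are [2, 2, 1, 1].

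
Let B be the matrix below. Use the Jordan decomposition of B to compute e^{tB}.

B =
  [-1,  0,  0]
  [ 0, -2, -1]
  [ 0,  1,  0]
e^{tB} =
  [exp(-t), 0, 0]
  [0, -t*exp(-t) + exp(-t), -t*exp(-t)]
  [0, t*exp(-t), t*exp(-t) + exp(-t)]

Strategy: write B = P · J · P⁻¹ where J is a Jordan canonical form, so e^{tB} = P · e^{tJ} · P⁻¹, and e^{tJ} can be computed block-by-block.

B has Jordan form
J =
  [-1,  1,  0]
  [ 0, -1,  0]
  [ 0,  0, -1]
(up to reordering of blocks).

Per-block formulas:
  For a 2×2 Jordan block J_2(-1): exp(t · J_2(-1)) = e^(-1t)·(I + t·N), where N is the 2×2 nilpotent shift.
  For a 1×1 block at λ = -1: exp(t · [-1]) = [e^(-1t)].

After assembling e^{tJ} and conjugating by P, we get:

e^{tB} =
  [exp(-t), 0, 0]
  [0, -t*exp(-t) + exp(-t), -t*exp(-t)]
  [0, t*exp(-t), t*exp(-t) + exp(-t)]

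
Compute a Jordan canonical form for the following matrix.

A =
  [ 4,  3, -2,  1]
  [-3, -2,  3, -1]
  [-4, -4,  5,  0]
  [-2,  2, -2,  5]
J_3(3) ⊕ J_1(3)

The characteristic polynomial is
  det(x·I − A) = x^4 - 12*x^3 + 54*x^2 - 108*x + 81 = (x - 3)^4

Eigenvalues and multiplicities (the geometric multiplicity of λ is n − rank(A − λI), which equals the number of Jordan blocks for λ):
  λ = 3: algebraic multiplicity = 4, geometric multiplicity = 2

Determining the block sizes for each eigenvalue:
  λ = 3: with am = 4 and gm = 2, the partition is not yet determined (e.g. several partitions of 4 into 2 parts exist). Let N = A − (3)·I. Computing rank(N^1) = 2, rank(N^2) = 1, rank(N^3) = 0; the number of blocks of size ≥ j is rank(N^{j−1}) − rank(N^j), giving [2, 1, 1]. So we have 1 block(s) of size 3, 1 block(s) of size 1 → block sizes [3, 1]

Assembling the blocks gives a Jordan form
J =
  [3, 1, 0, 0]
  [0, 3, 1, 0]
  [0, 0, 3, 0]
  [0, 0, 0, 3]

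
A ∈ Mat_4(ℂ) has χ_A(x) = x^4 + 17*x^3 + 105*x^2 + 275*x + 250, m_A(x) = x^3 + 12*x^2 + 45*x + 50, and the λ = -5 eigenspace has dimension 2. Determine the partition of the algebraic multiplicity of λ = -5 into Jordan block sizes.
Block sizes for λ = -5: [2, 1]

Step 1 — from the characteristic polynomial, algebraic multiplicity of λ = -5 is 3. From dim ker(A − (-5)·I) = 2, there are exactly 2 Jordan blocks for λ = -5.
Step 2 — from the minimal polynomial, the factor (x + 5)^2 tells us the largest block for λ = -5 has size 2.
Step 3 — with total size 3, 2 blocks, and largest block 2, the block sizes (in nonincreasing order) are [2, 1].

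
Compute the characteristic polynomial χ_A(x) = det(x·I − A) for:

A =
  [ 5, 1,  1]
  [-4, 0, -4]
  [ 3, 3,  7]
x^3 - 12*x^2 + 48*x - 64

Expanding det(x·I − A) (e.g. by cofactor expansion or by noting that A is similar to its Jordan form J, which has the same characteristic polynomial as A) gives
  χ_A(x) = x^3 - 12*x^2 + 48*x - 64
which factors as (x - 4)^3. The eigenvalues (with algebraic multiplicities) are λ = 4 with multiplicity 3.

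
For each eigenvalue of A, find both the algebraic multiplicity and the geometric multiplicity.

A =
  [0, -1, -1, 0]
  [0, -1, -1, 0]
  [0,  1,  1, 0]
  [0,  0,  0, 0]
λ = 0: alg = 4, geom = 3

Step 1 — factor the characteristic polynomial to read off the algebraic multiplicities:
  χ_A(x) = x^4

Step 2 — compute geometric multiplicities via the rank-nullity identity g(λ) = n − rank(A − λI):
  rank(A − (0)·I) = 1, so dim ker(A − (0)·I) = n − 1 = 3

Summary:
  λ = 0: algebraic multiplicity = 4, geometric multiplicity = 3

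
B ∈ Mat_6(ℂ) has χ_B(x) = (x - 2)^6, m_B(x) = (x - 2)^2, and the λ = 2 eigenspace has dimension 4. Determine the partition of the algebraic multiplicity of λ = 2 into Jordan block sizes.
Block sizes for λ = 2: [2, 2, 1, 1]

Step 1 — from the characteristic polynomial, algebraic multiplicity of λ = 2 is 6. From dim ker(B − (2)·I) = 4, there are exactly 4 Jordan blocks for λ = 2.
Step 2 — from the minimal polynomial, the factor (x − 2)^2 tells us the largest block for λ = 2 has size 2.
Step 3 — with total size 6, 4 blocks, and largest block 2, the block sizes (in nonincreasing order) are [2, 2, 1, 1].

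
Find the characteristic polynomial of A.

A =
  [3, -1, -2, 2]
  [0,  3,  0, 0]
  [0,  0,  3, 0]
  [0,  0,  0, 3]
x^4 - 12*x^3 + 54*x^2 - 108*x + 81

Expanding det(x·I − A) (e.g. by cofactor expansion or by noting that A is similar to its Jordan form J, which has the same characteristic polynomial as A) gives
  χ_A(x) = x^4 - 12*x^3 + 54*x^2 - 108*x + 81
which factors as (x - 3)^4. The eigenvalues (with algebraic multiplicities) are λ = 3 with multiplicity 4.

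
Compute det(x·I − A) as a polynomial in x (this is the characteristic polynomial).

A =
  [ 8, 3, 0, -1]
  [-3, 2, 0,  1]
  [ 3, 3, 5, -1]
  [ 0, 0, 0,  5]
x^4 - 20*x^3 + 150*x^2 - 500*x + 625

Expanding det(x·I − A) (e.g. by cofactor expansion or by noting that A is similar to its Jordan form J, which has the same characteristic polynomial as A) gives
  χ_A(x) = x^4 - 20*x^3 + 150*x^2 - 500*x + 625
which factors as (x - 5)^4. The eigenvalues (with algebraic multiplicities) are λ = 5 with multiplicity 4.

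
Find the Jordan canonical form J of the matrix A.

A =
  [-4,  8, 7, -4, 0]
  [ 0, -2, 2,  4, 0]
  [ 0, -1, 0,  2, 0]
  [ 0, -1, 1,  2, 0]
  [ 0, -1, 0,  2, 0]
J_1(-4) ⊕ J_3(0) ⊕ J_1(0)

The characteristic polynomial is
  det(x·I − A) = x^5 + 4*x^4 = x^4*(x + 4)

Eigenvalues and multiplicities (the geometric multiplicity of λ is n − rank(A − λI), which equals the number of Jordan blocks for λ):
  λ = -4: algebraic multiplicity = 1, geometric multiplicity = 1
  λ = 0: algebraic multiplicity = 4, geometric multiplicity = 2

Determining the block sizes for each eigenvalue:
  λ = -4: one block (gm = 1), so the single block has size am = 1 → block sizes [1]
  λ = 0: with am = 4 and gm = 2, the partition is not yet determined (e.g. several partitions of 4 into 2 parts exist). Let N = A − (0)·I. Computing rank(N^1) = 3, rank(N^2) = 2, rank(N^3) = 1; the number of blocks of size ≥ j is rank(N^{j−1}) − rank(N^j), giving [2, 1, 1]. So we have 1 block(s) of size 3, 1 block(s) of size 1 → block sizes [3, 1]

Assembling the blocks gives a Jordan form
J =
  [-4, 0, 0, 0, 0]
  [ 0, 0, 1, 0, 0]
  [ 0, 0, 0, 1, 0]
  [ 0, 0, 0, 0, 0]
  [ 0, 0, 0, 0, 0]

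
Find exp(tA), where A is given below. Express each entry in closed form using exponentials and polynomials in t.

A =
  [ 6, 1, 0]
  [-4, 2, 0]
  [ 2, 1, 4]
e^{tA} =
  [2*t*exp(4*t) + exp(4*t), t*exp(4*t), 0]
  [-4*t*exp(4*t), -2*t*exp(4*t) + exp(4*t), 0]
  [2*t*exp(4*t), t*exp(4*t), exp(4*t)]

Strategy: write A = P · J · P⁻¹ where J is a Jordan canonical form, so e^{tA} = P · e^{tJ} · P⁻¹, and e^{tJ} can be computed block-by-block.

A has Jordan form
J =
  [4, 1, 0]
  [0, 4, 0]
  [0, 0, 4]
(up to reordering of blocks).

Per-block formulas:
  For a 2×2 Jordan block J_2(4): exp(t · J_2(4)) = e^(4t)·(I + t·N), where N is the 2×2 nilpotent shift.
  For a 1×1 block at λ = 4: exp(t · [4]) = [e^(4t)].

After assembling e^{tJ} and conjugating by P, we get:

e^{tA} =
  [2*t*exp(4*t) + exp(4*t), t*exp(4*t), 0]
  [-4*t*exp(4*t), -2*t*exp(4*t) + exp(4*t), 0]
  [2*t*exp(4*t), t*exp(4*t), exp(4*t)]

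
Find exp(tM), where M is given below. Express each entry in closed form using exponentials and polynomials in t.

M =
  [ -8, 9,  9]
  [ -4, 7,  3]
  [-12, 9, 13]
e^{tM} =
  [-12*t*exp(4*t) + exp(4*t), 9*t*exp(4*t), 9*t*exp(4*t)]
  [-4*t*exp(4*t), 3*t*exp(4*t) + exp(4*t), 3*t*exp(4*t)]
  [-12*t*exp(4*t), 9*t*exp(4*t), 9*t*exp(4*t) + exp(4*t)]

Strategy: write M = P · J · P⁻¹ where J is a Jordan canonical form, so e^{tM} = P · e^{tJ} · P⁻¹, and e^{tJ} can be computed block-by-block.

M has Jordan form
J =
  [4, 1, 0]
  [0, 4, 0]
  [0, 0, 4]
(up to reordering of blocks).

Per-block formulas:
  For a 1×1 block at λ = 4: exp(t · [4]) = [e^(4t)].
  For a 2×2 Jordan block J_2(4): exp(t · J_2(4)) = e^(4t)·(I + t·N), where N is the 2×2 nilpotent shift.

After assembling e^{tJ} and conjugating by P, we get:

e^{tM} =
  [-12*t*exp(4*t) + exp(4*t), 9*t*exp(4*t), 9*t*exp(4*t)]
  [-4*t*exp(4*t), 3*t*exp(4*t) + exp(4*t), 3*t*exp(4*t)]
  [-12*t*exp(4*t), 9*t*exp(4*t), 9*t*exp(4*t) + exp(4*t)]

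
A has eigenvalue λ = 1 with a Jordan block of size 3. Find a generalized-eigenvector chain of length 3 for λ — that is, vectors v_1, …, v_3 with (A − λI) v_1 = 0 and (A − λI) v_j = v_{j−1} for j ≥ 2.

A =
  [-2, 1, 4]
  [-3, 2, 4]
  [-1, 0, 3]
A Jordan chain for λ = 1 of length 3:
v_1 = (2, 2, 1)ᵀ
v_2 = (-3, -3, -1)ᵀ
v_3 = (1, 0, 0)ᵀ

Let N = A − (1)·I. We want v_3 with N^3 v_3 = 0 but N^2 v_3 ≠ 0; then v_{j-1} := N · v_j for j = 3, …, 2.

Pick v_3 = (1, 0, 0)ᵀ.
Then v_2 = N · v_3 = (-3, -3, -1)ᵀ.
Then v_1 = N · v_2 = (2, 2, 1)ᵀ.

Sanity check: (A − (1)·I) v_1 = (0, 0, 0)ᵀ = 0. ✓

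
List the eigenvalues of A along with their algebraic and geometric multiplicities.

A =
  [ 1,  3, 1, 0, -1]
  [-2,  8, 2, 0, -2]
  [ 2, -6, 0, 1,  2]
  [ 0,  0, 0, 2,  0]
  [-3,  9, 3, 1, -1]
λ = 2: alg = 5, geom = 3

Step 1 — factor the characteristic polynomial to read off the algebraic multiplicities:
  χ_A(x) = (x - 2)^5

Step 2 — compute geometric multiplicities via the rank-nullity identity g(λ) = n − rank(A − λI):
  rank(A − (2)·I) = 2, so dim ker(A − (2)·I) = n − 2 = 3

Summary:
  λ = 2: algebraic multiplicity = 5, geometric multiplicity = 3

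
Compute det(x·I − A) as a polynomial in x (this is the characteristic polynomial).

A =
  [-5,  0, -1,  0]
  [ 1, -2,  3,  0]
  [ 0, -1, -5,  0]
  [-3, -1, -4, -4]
x^4 + 16*x^3 + 96*x^2 + 256*x + 256

Expanding det(x·I − A) (e.g. by cofactor expansion or by noting that A is similar to its Jordan form J, which has the same characteristic polynomial as A) gives
  χ_A(x) = x^4 + 16*x^3 + 96*x^2 + 256*x + 256
which factors as (x + 4)^4. The eigenvalues (with algebraic multiplicities) are λ = -4 with multiplicity 4.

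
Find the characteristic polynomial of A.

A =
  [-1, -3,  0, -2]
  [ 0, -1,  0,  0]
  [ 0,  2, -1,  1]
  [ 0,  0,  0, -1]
x^4 + 4*x^3 + 6*x^2 + 4*x + 1

Expanding det(x·I − A) (e.g. by cofactor expansion or by noting that A is similar to its Jordan form J, which has the same characteristic polynomial as A) gives
  χ_A(x) = x^4 + 4*x^3 + 6*x^2 + 4*x + 1
which factors as (x + 1)^4. The eigenvalues (with algebraic multiplicities) are λ = -1 with multiplicity 4.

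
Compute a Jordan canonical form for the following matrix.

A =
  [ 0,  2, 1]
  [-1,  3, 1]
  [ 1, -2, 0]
J_2(1) ⊕ J_1(1)

The characteristic polynomial is
  det(x·I − A) = x^3 - 3*x^2 + 3*x - 1 = (x - 1)^3

Eigenvalues and multiplicities (the geometric multiplicity of λ is n − rank(A − λI), which equals the number of Jordan blocks for λ):
  λ = 1: algebraic multiplicity = 3, geometric multiplicity = 2

Determining the block sizes for each eigenvalue:
  λ = 1: 2 blocks summing to 3 forces exactly one block of size 2 and the rest size 1 → block sizes [2, 1]

Assembling the blocks gives a Jordan form
J =
  [1, 1, 0]
  [0, 1, 0]
  [0, 0, 1]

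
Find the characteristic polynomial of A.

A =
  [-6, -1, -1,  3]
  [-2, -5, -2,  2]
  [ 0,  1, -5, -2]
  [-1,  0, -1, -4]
x^4 + 20*x^3 + 150*x^2 + 500*x + 625

Expanding det(x·I − A) (e.g. by cofactor expansion or by noting that A is similar to its Jordan form J, which has the same characteristic polynomial as A) gives
  χ_A(x) = x^4 + 20*x^3 + 150*x^2 + 500*x + 625
which factors as (x + 5)^4. The eigenvalues (with algebraic multiplicities) are λ = -5 with multiplicity 4.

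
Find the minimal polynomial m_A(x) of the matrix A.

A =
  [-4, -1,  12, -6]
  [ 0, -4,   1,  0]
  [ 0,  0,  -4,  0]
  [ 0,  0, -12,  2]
x^4 + 10*x^3 + 24*x^2 - 32*x - 128

The characteristic polynomial is χ_A(x) = (x - 2)*(x + 4)^3, so the eigenvalues are known. The minimal polynomial is
  m_A(x) = Π_λ (x − λ)^{k_λ}
where k_λ is the size of the *largest* Jordan block for λ (equivalently, the smallest k with (A − λI)^k v = 0 for every generalised eigenvector v of λ).

  λ = -4: largest Jordan block has size 3, contributing (x + 4)^3
  λ = 2: largest Jordan block has size 1, contributing (x − 2)

So m_A(x) = (x - 2)*(x + 4)^3 = x^4 + 10*x^3 + 24*x^2 - 32*x - 128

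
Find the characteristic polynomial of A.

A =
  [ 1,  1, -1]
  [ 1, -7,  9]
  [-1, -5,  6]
x^3

Expanding det(x·I − A) (e.g. by cofactor expansion or by noting that A is similar to its Jordan form J, which has the same characteristic polynomial as A) gives
  χ_A(x) = x^3
which factors as x^3. The eigenvalues (with algebraic multiplicities) are λ = 0 with multiplicity 3.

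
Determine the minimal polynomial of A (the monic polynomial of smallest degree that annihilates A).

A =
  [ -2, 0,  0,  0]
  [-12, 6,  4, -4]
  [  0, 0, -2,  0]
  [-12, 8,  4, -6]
x^2 - 4

The characteristic polynomial is χ_A(x) = (x - 2)*(x + 2)^3, so the eigenvalues are known. The minimal polynomial is
  m_A(x) = Π_λ (x − λ)^{k_λ}
where k_λ is the size of the *largest* Jordan block for λ (equivalently, the smallest k with (A − λI)^k v = 0 for every generalised eigenvector v of λ).

  λ = -2: largest Jordan block has size 1, contributing (x + 2)
  λ = 2: largest Jordan block has size 1, contributing (x − 2)

So m_A(x) = (x - 2)*(x + 2) = x^2 - 4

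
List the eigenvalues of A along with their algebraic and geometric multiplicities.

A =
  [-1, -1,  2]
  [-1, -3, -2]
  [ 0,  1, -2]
λ = -2: alg = 3, geom = 1

Step 1 — factor the characteristic polynomial to read off the algebraic multiplicities:
  χ_A(x) = (x + 2)^3

Step 2 — compute geometric multiplicities via the rank-nullity identity g(λ) = n − rank(A − λI):
  rank(A − (-2)·I) = 2, so dim ker(A − (-2)·I) = n − 2 = 1

Summary:
  λ = -2: algebraic multiplicity = 3, geometric multiplicity = 1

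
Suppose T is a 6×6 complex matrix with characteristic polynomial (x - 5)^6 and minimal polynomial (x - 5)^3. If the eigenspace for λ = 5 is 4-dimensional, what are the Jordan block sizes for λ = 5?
Block sizes for λ = 5: [3, 1, 1, 1]

Step 1 — from the characteristic polynomial, algebraic multiplicity of λ = 5 is 6. From dim ker(T − (5)·I) = 4, there are exactly 4 Jordan blocks for λ = 5.
Step 2 — from the minimal polynomial, the factor (x − 5)^3 tells us the largest block for λ = 5 has size 3.
Step 3 — with total size 6, 4 blocks, and largest block 3, the block sizes (in nonincreasing order) are [3, 1, 1, 1].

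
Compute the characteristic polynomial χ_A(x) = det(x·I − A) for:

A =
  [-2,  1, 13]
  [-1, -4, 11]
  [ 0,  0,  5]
x^3 + x^2 - 21*x - 45

Expanding det(x·I − A) (e.g. by cofactor expansion or by noting that A is similar to its Jordan form J, which has the same characteristic polynomial as A) gives
  χ_A(x) = x^3 + x^2 - 21*x - 45
which factors as (x - 5)*(x + 3)^2. The eigenvalues (with algebraic multiplicities) are λ = -3 with multiplicity 2, λ = 5 with multiplicity 1.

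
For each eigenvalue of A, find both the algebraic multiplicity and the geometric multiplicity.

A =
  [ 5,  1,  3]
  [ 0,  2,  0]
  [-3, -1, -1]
λ = 2: alg = 3, geom = 2

Step 1 — factor the characteristic polynomial to read off the algebraic multiplicities:
  χ_A(x) = (x - 2)^3

Step 2 — compute geometric multiplicities via the rank-nullity identity g(λ) = n − rank(A − λI):
  rank(A − (2)·I) = 1, so dim ker(A − (2)·I) = n − 1 = 2

Summary:
  λ = 2: algebraic multiplicity = 3, geometric multiplicity = 2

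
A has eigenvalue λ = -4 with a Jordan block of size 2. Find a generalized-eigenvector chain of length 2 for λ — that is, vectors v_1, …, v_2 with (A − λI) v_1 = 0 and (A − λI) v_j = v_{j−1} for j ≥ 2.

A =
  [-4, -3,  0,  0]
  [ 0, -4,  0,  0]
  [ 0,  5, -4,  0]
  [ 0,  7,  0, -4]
A Jordan chain for λ = -4 of length 2:
v_1 = (-3, 0, 5, 7)ᵀ
v_2 = (0, 1, 0, 0)ᵀ

Let N = A − (-4)·I. We want v_2 with N^2 v_2 = 0 but N^1 v_2 ≠ 0; then v_{j-1} := N · v_j for j = 2, …, 2.

Pick v_2 = (0, 1, 0, 0)ᵀ.
Then v_1 = N · v_2 = (-3, 0, 5, 7)ᵀ.

Sanity check: (A − (-4)·I) v_1 = (0, 0, 0, 0)ᵀ = 0. ✓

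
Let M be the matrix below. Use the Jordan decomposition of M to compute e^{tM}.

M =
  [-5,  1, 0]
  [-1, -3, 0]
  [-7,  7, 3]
e^{tM} =
  [-t*exp(-4*t) + exp(-4*t), t*exp(-4*t), 0]
  [-t*exp(-4*t), t*exp(-4*t) + exp(-4*t), 0]
  [-exp(3*t) + exp(-4*t), exp(3*t) - exp(-4*t), exp(3*t)]

Strategy: write M = P · J · P⁻¹ where J is a Jordan canonical form, so e^{tM} = P · e^{tJ} · P⁻¹, and e^{tJ} can be computed block-by-block.

M has Jordan form
J =
  [-4,  1, 0]
  [ 0, -4, 0]
  [ 0,  0, 3]
(up to reordering of blocks).

Per-block formulas:
  For a 2×2 Jordan block J_2(-4): exp(t · J_2(-4)) = e^(-4t)·(I + t·N), where N is the 2×2 nilpotent shift.
  For a 1×1 block at λ = 3: exp(t · [3]) = [e^(3t)].

After assembling e^{tJ} and conjugating by P, we get:

e^{tM} =
  [-t*exp(-4*t) + exp(-4*t), t*exp(-4*t), 0]
  [-t*exp(-4*t), t*exp(-4*t) + exp(-4*t), 0]
  [-exp(3*t) + exp(-4*t), exp(3*t) - exp(-4*t), exp(3*t)]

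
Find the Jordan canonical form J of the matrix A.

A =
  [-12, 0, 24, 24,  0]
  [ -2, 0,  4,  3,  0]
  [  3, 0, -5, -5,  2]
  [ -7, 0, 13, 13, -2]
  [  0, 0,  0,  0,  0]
J_1(-4) ⊕ J_3(0) ⊕ J_1(0)

The characteristic polynomial is
  det(x·I − A) = x^5 + 4*x^4 = x^4*(x + 4)

Eigenvalues and multiplicities (the geometric multiplicity of λ is n − rank(A − λI), which equals the number of Jordan blocks for λ):
  λ = -4: algebraic multiplicity = 1, geometric multiplicity = 1
  λ = 0: algebraic multiplicity = 4, geometric multiplicity = 2

Determining the block sizes for each eigenvalue:
  λ = -4: one block (gm = 1), so the single block has size am = 1 → block sizes [1]
  λ = 0: with am = 4 and gm = 2, the partition is not yet determined (e.g. several partitions of 4 into 2 parts exist). Let N = A − (0)·I. Computing rank(N^1) = 3, rank(N^2) = 2, rank(N^3) = 1; the number of blocks of size ≥ j is rank(N^{j−1}) − rank(N^j), giving [2, 1, 1]. So we have 1 block(s) of size 3, 1 block(s) of size 1 → block sizes [3, 1]

Assembling the blocks gives a Jordan form
J =
  [-4, 0, 0, 0, 0]
  [ 0, 0, 1, 0, 0]
  [ 0, 0, 0, 1, 0]
  [ 0, 0, 0, 0, 0]
  [ 0, 0, 0, 0, 0]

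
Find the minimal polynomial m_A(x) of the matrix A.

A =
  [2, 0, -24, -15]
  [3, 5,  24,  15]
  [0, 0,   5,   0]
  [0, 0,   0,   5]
x^2 - 7*x + 10

The characteristic polynomial is χ_A(x) = (x - 5)^3*(x - 2), so the eigenvalues are known. The minimal polynomial is
  m_A(x) = Π_λ (x − λ)^{k_λ}
where k_λ is the size of the *largest* Jordan block for λ (equivalently, the smallest k with (A − λI)^k v = 0 for every generalised eigenvector v of λ).

  λ = 2: largest Jordan block has size 1, contributing (x − 2)
  λ = 5: largest Jordan block has size 1, contributing (x − 5)

So m_A(x) = (x - 5)*(x - 2) = x^2 - 7*x + 10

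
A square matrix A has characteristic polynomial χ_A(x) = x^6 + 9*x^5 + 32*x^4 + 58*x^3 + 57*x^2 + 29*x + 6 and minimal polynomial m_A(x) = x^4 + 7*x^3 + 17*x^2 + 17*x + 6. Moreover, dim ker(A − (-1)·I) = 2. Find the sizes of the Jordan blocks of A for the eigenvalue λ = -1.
Block sizes for λ = -1: [2, 2]

Step 1 — from the characteristic polynomial, algebraic multiplicity of λ = -1 is 4. From dim ker(A − (-1)·I) = 2, there are exactly 2 Jordan blocks for λ = -1.
Step 2 — from the minimal polynomial, the factor (x + 1)^2 tells us the largest block for λ = -1 has size 2.
Step 3 — with total size 4, 2 blocks, and largest block 2, the block sizes (in nonincreasing order) are [2, 2].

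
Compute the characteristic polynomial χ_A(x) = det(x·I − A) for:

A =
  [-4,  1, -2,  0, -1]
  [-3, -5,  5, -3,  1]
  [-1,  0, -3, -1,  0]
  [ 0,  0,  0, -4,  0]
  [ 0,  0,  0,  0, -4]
x^5 + 20*x^4 + 160*x^3 + 640*x^2 + 1280*x + 1024

Expanding det(x·I − A) (e.g. by cofactor expansion or by noting that A is similar to its Jordan form J, which has the same characteristic polynomial as A) gives
  χ_A(x) = x^5 + 20*x^4 + 160*x^3 + 640*x^2 + 1280*x + 1024
which factors as (x + 4)^5. The eigenvalues (with algebraic multiplicities) are λ = -4 with multiplicity 5.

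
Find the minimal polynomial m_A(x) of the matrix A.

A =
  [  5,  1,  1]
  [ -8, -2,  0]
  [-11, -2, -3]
x^3

The characteristic polynomial is χ_A(x) = x^3, so the eigenvalues are known. The minimal polynomial is
  m_A(x) = Π_λ (x − λ)^{k_λ}
where k_λ is the size of the *largest* Jordan block for λ (equivalently, the smallest k with (A − λI)^k v = 0 for every generalised eigenvector v of λ).

  λ = 0: largest Jordan block has size 3, contributing (x − 0)^3

So m_A(x) = x^3 = x^3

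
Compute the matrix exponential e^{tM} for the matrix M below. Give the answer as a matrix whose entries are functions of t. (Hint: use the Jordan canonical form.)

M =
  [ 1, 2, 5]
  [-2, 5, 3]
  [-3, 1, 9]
e^{tM} =
  [-3*t^2*exp(5*t)/2 - 4*t*exp(5*t) + exp(5*t), -3*t^2*exp(5*t)/2 + 2*t*exp(5*t), 3*t^2*exp(5*t) + 5*t*exp(5*t)]
  [-t^2*exp(5*t)/2 - 2*t*exp(5*t), -t^2*exp(5*t)/2 + exp(5*t), t^2*exp(5*t) + 3*t*exp(5*t)]
  [-t^2*exp(5*t) - 3*t*exp(5*t), -t^2*exp(5*t) + t*exp(5*t), 2*t^2*exp(5*t) + 4*t*exp(5*t) + exp(5*t)]

Strategy: write M = P · J · P⁻¹ where J is a Jordan canonical form, so e^{tM} = P · e^{tJ} · P⁻¹, and e^{tJ} can be computed block-by-block.

M has Jordan form
J =
  [5, 1, 0]
  [0, 5, 1]
  [0, 0, 5]
(up to reordering of blocks).

Per-block formulas:
  For a 3×3 Jordan block J_3(5): exp(t · J_3(5)) = e^(5t)·(I + t·N + (t^2/2)·N^2), where N is the 3×3 nilpotent shift.

After assembling e^{tJ} and conjugating by P, we get:

e^{tM} =
  [-3*t^2*exp(5*t)/2 - 4*t*exp(5*t) + exp(5*t), -3*t^2*exp(5*t)/2 + 2*t*exp(5*t), 3*t^2*exp(5*t) + 5*t*exp(5*t)]
  [-t^2*exp(5*t)/2 - 2*t*exp(5*t), -t^2*exp(5*t)/2 + exp(5*t), t^2*exp(5*t) + 3*t*exp(5*t)]
  [-t^2*exp(5*t) - 3*t*exp(5*t), -t^2*exp(5*t) + t*exp(5*t), 2*t^2*exp(5*t) + 4*t*exp(5*t) + exp(5*t)]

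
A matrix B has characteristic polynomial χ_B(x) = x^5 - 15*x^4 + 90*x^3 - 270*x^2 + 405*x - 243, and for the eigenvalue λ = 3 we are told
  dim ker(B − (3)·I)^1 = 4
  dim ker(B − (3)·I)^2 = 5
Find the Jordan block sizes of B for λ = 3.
Block sizes for λ = 3: [2, 1, 1, 1]

From the dimensions of kernels of powers, the number of Jordan blocks of size at least j is d_j − d_{j−1} where d_j = dim ker(N^j) (with d_0 = 0). Computing the differences gives [4, 1].
The number of blocks of size exactly k is (#blocks of size ≥ k) − (#blocks of size ≥ k + 1), so the partition is: 3 block(s) of size 1, 1 block(s) of size 2.
In nonincreasing order the block sizes are [2, 1, 1, 1].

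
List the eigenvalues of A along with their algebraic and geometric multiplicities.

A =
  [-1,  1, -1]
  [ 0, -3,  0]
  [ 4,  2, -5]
λ = -3: alg = 3, geom = 2

Step 1 — factor the characteristic polynomial to read off the algebraic multiplicities:
  χ_A(x) = (x + 3)^3

Step 2 — compute geometric multiplicities via the rank-nullity identity g(λ) = n − rank(A − λI):
  rank(A − (-3)·I) = 1, so dim ker(A − (-3)·I) = n − 1 = 2

Summary:
  λ = -3: algebraic multiplicity = 3, geometric multiplicity = 2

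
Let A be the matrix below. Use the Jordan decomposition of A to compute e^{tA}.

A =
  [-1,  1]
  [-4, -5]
e^{tA} =
  [2*t*exp(-3*t) + exp(-3*t), t*exp(-3*t)]
  [-4*t*exp(-3*t), -2*t*exp(-3*t) + exp(-3*t)]

Strategy: write A = P · J · P⁻¹ where J is a Jordan canonical form, so e^{tA} = P · e^{tJ} · P⁻¹, and e^{tJ} can be computed block-by-block.

A has Jordan form
J =
  [-3,  1]
  [ 0, -3]
(up to reordering of blocks).

Per-block formulas:
  For a 2×2 Jordan block J_2(-3): exp(t · J_2(-3)) = e^(-3t)·(I + t·N), where N is the 2×2 nilpotent shift.

After assembling e^{tJ} and conjugating by P, we get:

e^{tA} =
  [2*t*exp(-3*t) + exp(-3*t), t*exp(-3*t)]
  [-4*t*exp(-3*t), -2*t*exp(-3*t) + exp(-3*t)]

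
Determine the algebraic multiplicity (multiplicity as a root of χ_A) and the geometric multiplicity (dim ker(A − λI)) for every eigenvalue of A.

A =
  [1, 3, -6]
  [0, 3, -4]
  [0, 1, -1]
λ = 1: alg = 3, geom = 2

Step 1 — factor the characteristic polynomial to read off the algebraic multiplicities:
  χ_A(x) = (x - 1)^3

Step 2 — compute geometric multiplicities via the rank-nullity identity g(λ) = n − rank(A − λI):
  rank(A − (1)·I) = 1, so dim ker(A − (1)·I) = n − 1 = 2

Summary:
  λ = 1: algebraic multiplicity = 3, geometric multiplicity = 2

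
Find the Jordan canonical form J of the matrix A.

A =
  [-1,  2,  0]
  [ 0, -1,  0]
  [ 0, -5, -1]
J_2(-1) ⊕ J_1(-1)

The characteristic polynomial is
  det(x·I − A) = x^3 + 3*x^2 + 3*x + 1 = (x + 1)^3

Eigenvalues and multiplicities (the geometric multiplicity of λ is n − rank(A − λI), which equals the number of Jordan blocks for λ):
  λ = -1: algebraic multiplicity = 3, geometric multiplicity = 2

Determining the block sizes for each eigenvalue:
  λ = -1: 2 blocks summing to 3 forces exactly one block of size 2 and the rest size 1 → block sizes [2, 1]

Assembling the blocks gives a Jordan form
J =
  [-1,  1,  0]
  [ 0, -1,  0]
  [ 0,  0, -1]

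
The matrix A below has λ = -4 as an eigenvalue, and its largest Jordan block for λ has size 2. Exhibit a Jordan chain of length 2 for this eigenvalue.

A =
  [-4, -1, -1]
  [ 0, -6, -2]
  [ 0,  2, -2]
A Jordan chain for λ = -4 of length 2:
v_1 = (-1, -2, 2)ᵀ
v_2 = (0, 1, 0)ᵀ

Let N = A − (-4)·I. We want v_2 with N^2 v_2 = 0 but N^1 v_2 ≠ 0; then v_{j-1} := N · v_j for j = 2, …, 2.

Pick v_2 = (0, 1, 0)ᵀ.
Then v_1 = N · v_2 = (-1, -2, 2)ᵀ.

Sanity check: (A − (-4)·I) v_1 = (0, 0, 0)ᵀ = 0. ✓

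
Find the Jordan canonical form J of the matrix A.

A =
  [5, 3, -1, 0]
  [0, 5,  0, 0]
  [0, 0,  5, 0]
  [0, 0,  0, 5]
J_2(5) ⊕ J_1(5) ⊕ J_1(5)

The characteristic polynomial is
  det(x·I − A) = x^4 - 20*x^3 + 150*x^2 - 500*x + 625 = (x - 5)^4

Eigenvalues and multiplicities (the geometric multiplicity of λ is n − rank(A − λI), which equals the number of Jordan blocks for λ):
  λ = 5: algebraic multiplicity = 4, geometric multiplicity = 3

Determining the block sizes for each eigenvalue:
  λ = 5: 3 blocks summing to 4 forces exactly one block of size 2 and the rest size 1 → block sizes [2, 1, 1]

Assembling the blocks gives a Jordan form
J =
  [5, 1, 0, 0]
  [0, 5, 0, 0]
  [0, 0, 5, 0]
  [0, 0, 0, 5]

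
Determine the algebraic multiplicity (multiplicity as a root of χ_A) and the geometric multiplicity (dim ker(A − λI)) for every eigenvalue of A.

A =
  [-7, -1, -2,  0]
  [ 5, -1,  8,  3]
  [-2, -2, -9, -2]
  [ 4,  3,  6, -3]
λ = -5: alg = 4, geom = 2

Step 1 — factor the characteristic polynomial to read off the algebraic multiplicities:
  χ_A(x) = (x + 5)^4

Step 2 — compute geometric multiplicities via the rank-nullity identity g(λ) = n − rank(A − λI):
  rank(A − (-5)·I) = 2, so dim ker(A − (-5)·I) = n − 2 = 2

Summary:
  λ = -5: algebraic multiplicity = 4, geometric multiplicity = 2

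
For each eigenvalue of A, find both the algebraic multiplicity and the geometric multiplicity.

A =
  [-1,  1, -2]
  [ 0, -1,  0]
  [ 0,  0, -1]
λ = -1: alg = 3, geom = 2

Step 1 — factor the characteristic polynomial to read off the algebraic multiplicities:
  χ_A(x) = (x + 1)^3

Step 2 — compute geometric multiplicities via the rank-nullity identity g(λ) = n − rank(A − λI):
  rank(A − (-1)·I) = 1, so dim ker(A − (-1)·I) = n − 1 = 2

Summary:
  λ = -1: algebraic multiplicity = 3, geometric multiplicity = 2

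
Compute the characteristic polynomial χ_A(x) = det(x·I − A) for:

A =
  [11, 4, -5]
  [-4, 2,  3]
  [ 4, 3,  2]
x^3 - 15*x^2 + 75*x - 125

Expanding det(x·I − A) (e.g. by cofactor expansion or by noting that A is similar to its Jordan form J, which has the same characteristic polynomial as A) gives
  χ_A(x) = x^3 - 15*x^2 + 75*x - 125
which factors as (x - 5)^3. The eigenvalues (with algebraic multiplicities) are λ = 5 with multiplicity 3.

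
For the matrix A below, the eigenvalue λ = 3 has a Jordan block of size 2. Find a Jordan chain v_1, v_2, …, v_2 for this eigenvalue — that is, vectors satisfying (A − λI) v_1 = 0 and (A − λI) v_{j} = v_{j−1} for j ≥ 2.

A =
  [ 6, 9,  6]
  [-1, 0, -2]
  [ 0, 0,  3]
A Jordan chain for λ = 3 of length 2:
v_1 = (3, -1, 0)ᵀ
v_2 = (1, 0, 0)ᵀ

Let N = A − (3)·I. We want v_2 with N^2 v_2 = 0 but N^1 v_2 ≠ 0; then v_{j-1} := N · v_j for j = 2, …, 2.

Pick v_2 = (1, 0, 0)ᵀ.
Then v_1 = N · v_2 = (3, -1, 0)ᵀ.

Sanity check: (A − (3)·I) v_1 = (0, 0, 0)ᵀ = 0. ✓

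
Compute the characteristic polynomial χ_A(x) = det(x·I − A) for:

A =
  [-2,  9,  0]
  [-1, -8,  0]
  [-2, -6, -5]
x^3 + 15*x^2 + 75*x + 125

Expanding det(x·I − A) (e.g. by cofactor expansion or by noting that A is similar to its Jordan form J, which has the same characteristic polynomial as A) gives
  χ_A(x) = x^3 + 15*x^2 + 75*x + 125
which factors as (x + 5)^3. The eigenvalues (with algebraic multiplicities) are λ = -5 with multiplicity 3.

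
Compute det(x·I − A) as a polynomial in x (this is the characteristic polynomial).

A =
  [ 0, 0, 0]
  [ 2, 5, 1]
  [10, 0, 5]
x^3 - 10*x^2 + 25*x

Expanding det(x·I − A) (e.g. by cofactor expansion or by noting that A is similar to its Jordan form J, which has the same characteristic polynomial as A) gives
  χ_A(x) = x^3 - 10*x^2 + 25*x
which factors as x*(x - 5)^2. The eigenvalues (with algebraic multiplicities) are λ = 0 with multiplicity 1, λ = 5 with multiplicity 2.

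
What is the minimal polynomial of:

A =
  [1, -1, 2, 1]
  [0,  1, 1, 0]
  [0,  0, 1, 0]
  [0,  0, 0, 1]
x^3 - 3*x^2 + 3*x - 1

The characteristic polynomial is χ_A(x) = (x - 1)^4, so the eigenvalues are known. The minimal polynomial is
  m_A(x) = Π_λ (x − λ)^{k_λ}
where k_λ is the size of the *largest* Jordan block for λ (equivalently, the smallest k with (A − λI)^k v = 0 for every generalised eigenvector v of λ).

  λ = 1: largest Jordan block has size 3, contributing (x − 1)^3

So m_A(x) = (x - 1)^3 = x^3 - 3*x^2 + 3*x - 1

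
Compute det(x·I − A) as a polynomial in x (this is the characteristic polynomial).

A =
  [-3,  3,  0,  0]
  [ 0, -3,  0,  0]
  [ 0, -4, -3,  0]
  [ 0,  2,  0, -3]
x^4 + 12*x^3 + 54*x^2 + 108*x + 81

Expanding det(x·I − A) (e.g. by cofactor expansion or by noting that A is similar to its Jordan form J, which has the same characteristic polynomial as A) gives
  χ_A(x) = x^4 + 12*x^3 + 54*x^2 + 108*x + 81
which factors as (x + 3)^4. The eigenvalues (with algebraic multiplicities) are λ = -3 with multiplicity 4.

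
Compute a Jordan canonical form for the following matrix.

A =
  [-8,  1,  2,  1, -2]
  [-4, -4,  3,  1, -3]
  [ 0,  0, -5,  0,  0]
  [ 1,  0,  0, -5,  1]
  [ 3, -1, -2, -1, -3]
J_3(-5) ⊕ J_2(-5)

The characteristic polynomial is
  det(x·I − A) = x^5 + 25*x^4 + 250*x^3 + 1250*x^2 + 3125*x + 3125 = (x + 5)^5

Eigenvalues and multiplicities (the geometric multiplicity of λ is n − rank(A − λI), which equals the number of Jordan blocks for λ):
  λ = -5: algebraic multiplicity = 5, geometric multiplicity = 2

Determining the block sizes for each eigenvalue:
  λ = -5: with am = 5 and gm = 2, the partition is not yet determined (e.g. several partitions of 5 into 2 parts exist). Let N = A − (-5)·I. Computing rank(N^1) = 3, rank(N^2) = 1, rank(N^3) = 0; the number of blocks of size ≥ j is rank(N^{j−1}) − rank(N^j), giving [2, 2, 1]. So we have 1 block(s) of size 3, 1 block(s) of size 2 → block sizes [3, 2]

Assembling the blocks gives a Jordan form
J =
  [-5,  1,  0,  0,  0]
  [ 0, -5,  1,  0,  0]
  [ 0,  0, -5,  0,  0]
  [ 0,  0,  0, -5,  1]
  [ 0,  0,  0,  0, -5]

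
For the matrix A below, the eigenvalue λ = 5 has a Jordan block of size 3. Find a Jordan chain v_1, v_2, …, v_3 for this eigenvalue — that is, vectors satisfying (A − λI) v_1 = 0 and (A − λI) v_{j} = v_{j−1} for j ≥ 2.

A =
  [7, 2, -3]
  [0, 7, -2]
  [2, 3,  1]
A Jordan chain for λ = 5 of length 3:
v_1 = (-2, -4, -4)ᵀ
v_2 = (2, 0, 2)ᵀ
v_3 = (1, 0, 0)ᵀ

Let N = A − (5)·I. We want v_3 with N^3 v_3 = 0 but N^2 v_3 ≠ 0; then v_{j-1} := N · v_j for j = 3, …, 2.

Pick v_3 = (1, 0, 0)ᵀ.
Then v_2 = N · v_3 = (2, 0, 2)ᵀ.
Then v_1 = N · v_2 = (-2, -4, -4)ᵀ.

Sanity check: (A − (5)·I) v_1 = (0, 0, 0)ᵀ = 0. ✓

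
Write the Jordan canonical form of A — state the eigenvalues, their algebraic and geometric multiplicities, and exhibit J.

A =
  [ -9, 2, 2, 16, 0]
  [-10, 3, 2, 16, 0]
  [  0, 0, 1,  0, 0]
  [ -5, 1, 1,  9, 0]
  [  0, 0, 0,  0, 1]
J_2(1) ⊕ J_1(1) ⊕ J_1(1) ⊕ J_1(1)

The characteristic polynomial is
  det(x·I − A) = x^5 - 5*x^4 + 10*x^3 - 10*x^2 + 5*x - 1 = (x - 1)^5

Eigenvalues and multiplicities (the geometric multiplicity of λ is n − rank(A − λI), which equals the number of Jordan blocks for λ):
  λ = 1: algebraic multiplicity = 5, geometric multiplicity = 4

Determining the block sizes for each eigenvalue:
  λ = 1: 4 blocks summing to 5 forces exactly one block of size 2 and the rest size 1 → block sizes [2, 1, 1, 1]

Assembling the blocks gives a Jordan form
J =
  [1, 1, 0, 0, 0]
  [0, 1, 0, 0, 0]
  [0, 0, 1, 0, 0]
  [0, 0, 0, 1, 0]
  [0, 0, 0, 0, 1]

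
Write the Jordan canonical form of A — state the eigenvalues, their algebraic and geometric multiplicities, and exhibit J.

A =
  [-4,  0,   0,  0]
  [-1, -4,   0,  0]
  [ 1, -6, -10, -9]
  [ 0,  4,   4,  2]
J_2(-4) ⊕ J_2(-4)

The characteristic polynomial is
  det(x·I − A) = x^4 + 16*x^3 + 96*x^2 + 256*x + 256 = (x + 4)^4

Eigenvalues and multiplicities (the geometric multiplicity of λ is n − rank(A − λI), which equals the number of Jordan blocks for λ):
  λ = -4: algebraic multiplicity = 4, geometric multiplicity = 2

Determining the block sizes for each eigenvalue:
  λ = -4: with am = 4 and gm = 2, the partition is not yet determined (e.g. several partitions of 4 into 2 parts exist). Let N = A − (-4)·I. Computing rank(N^1) = 2, rank(N^2) = 0; the number of blocks of size ≥ j is rank(N^{j−1}) − rank(N^j), giving [2, 2]. So we have 2 block(s) of size 2 → block sizes [2, 2]

Assembling the blocks gives a Jordan form
J =
  [-4,  1,  0,  0]
  [ 0, -4,  0,  0]
  [ 0,  0, -4,  1]
  [ 0,  0,  0, -4]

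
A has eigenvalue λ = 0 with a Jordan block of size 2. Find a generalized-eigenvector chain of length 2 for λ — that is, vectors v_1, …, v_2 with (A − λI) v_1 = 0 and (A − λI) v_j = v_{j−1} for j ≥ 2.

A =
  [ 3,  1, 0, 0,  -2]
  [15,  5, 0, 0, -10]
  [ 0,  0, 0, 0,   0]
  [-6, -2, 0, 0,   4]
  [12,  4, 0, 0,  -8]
A Jordan chain for λ = 0 of length 2:
v_1 = (3, 15, 0, -6, 12)ᵀ
v_2 = (1, 0, 0, 0, 0)ᵀ

Let N = A − (0)·I. We want v_2 with N^2 v_2 = 0 but N^1 v_2 ≠ 0; then v_{j-1} := N · v_j for j = 2, …, 2.

Pick v_2 = (1, 0, 0, 0, 0)ᵀ.
Then v_1 = N · v_2 = (3, 15, 0, -6, 12)ᵀ.

Sanity check: (A − (0)·I) v_1 = (0, 0, 0, 0, 0)ᵀ = 0. ✓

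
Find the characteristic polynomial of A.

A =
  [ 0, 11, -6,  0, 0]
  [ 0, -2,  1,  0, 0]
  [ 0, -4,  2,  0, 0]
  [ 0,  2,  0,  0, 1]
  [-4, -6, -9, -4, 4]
x^5 - 4*x^4 + 4*x^3

Expanding det(x·I − A) (e.g. by cofactor expansion or by noting that A is similar to its Jordan form J, which has the same characteristic polynomial as A) gives
  χ_A(x) = x^5 - 4*x^4 + 4*x^3
which factors as x^3*(x - 2)^2. The eigenvalues (with algebraic multiplicities) are λ = 0 with multiplicity 3, λ = 2 with multiplicity 2.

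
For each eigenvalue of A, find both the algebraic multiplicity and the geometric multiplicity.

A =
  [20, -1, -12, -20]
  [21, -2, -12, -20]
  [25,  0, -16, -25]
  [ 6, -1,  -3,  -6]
λ = -1: alg = 4, geom = 2

Step 1 — factor the characteristic polynomial to read off the algebraic multiplicities:
  χ_A(x) = (x + 1)^4

Step 2 — compute geometric multiplicities via the rank-nullity identity g(λ) = n − rank(A − λI):
  rank(A − (-1)·I) = 2, so dim ker(A − (-1)·I) = n − 2 = 2

Summary:
  λ = -1: algebraic multiplicity = 4, geometric multiplicity = 2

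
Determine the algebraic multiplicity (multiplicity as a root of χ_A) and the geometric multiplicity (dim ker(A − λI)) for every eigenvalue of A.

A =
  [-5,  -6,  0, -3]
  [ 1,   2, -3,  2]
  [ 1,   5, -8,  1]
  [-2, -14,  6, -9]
λ = -5: alg = 4, geom = 2

Step 1 — factor the characteristic polynomial to read off the algebraic multiplicities:
  χ_A(x) = (x + 5)^4

Step 2 — compute geometric multiplicities via the rank-nullity identity g(λ) = n − rank(A − λI):
  rank(A − (-5)·I) = 2, so dim ker(A − (-5)·I) = n − 2 = 2

Summary:
  λ = -5: algebraic multiplicity = 4, geometric multiplicity = 2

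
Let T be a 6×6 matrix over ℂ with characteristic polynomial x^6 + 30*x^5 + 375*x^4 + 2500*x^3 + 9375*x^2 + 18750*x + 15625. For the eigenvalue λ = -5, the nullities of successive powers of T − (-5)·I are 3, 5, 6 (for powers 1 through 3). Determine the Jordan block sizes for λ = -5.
Block sizes for λ = -5: [3, 2, 1]

From the dimensions of kernels of powers, the number of Jordan blocks of size at least j is d_j − d_{j−1} where d_j = dim ker(N^j) (with d_0 = 0). Computing the differences gives [3, 2, 1].
The number of blocks of size exactly k is (#blocks of size ≥ k) − (#blocks of size ≥ k + 1), so the partition is: 1 block(s) of size 1, 1 block(s) of size 2, 1 block(s) of size 3.
In nonincreasing order the block sizes are [3, 2, 1].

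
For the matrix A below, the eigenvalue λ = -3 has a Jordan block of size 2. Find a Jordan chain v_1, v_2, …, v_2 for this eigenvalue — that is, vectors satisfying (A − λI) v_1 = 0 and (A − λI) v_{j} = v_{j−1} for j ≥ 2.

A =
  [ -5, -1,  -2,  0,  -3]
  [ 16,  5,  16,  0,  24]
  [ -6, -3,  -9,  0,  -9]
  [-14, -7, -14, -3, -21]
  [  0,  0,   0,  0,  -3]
A Jordan chain for λ = -3 of length 2:
v_1 = (-2, 16, -6, -14, 0)ᵀ
v_2 = (1, 0, 0, 0, 0)ᵀ

Let N = A − (-3)·I. We want v_2 with N^2 v_2 = 0 but N^1 v_2 ≠ 0; then v_{j-1} := N · v_j for j = 2, …, 2.

Pick v_2 = (1, 0, 0, 0, 0)ᵀ.
Then v_1 = N · v_2 = (-2, 16, -6, -14, 0)ᵀ.

Sanity check: (A − (-3)·I) v_1 = (0, 0, 0, 0, 0)ᵀ = 0. ✓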